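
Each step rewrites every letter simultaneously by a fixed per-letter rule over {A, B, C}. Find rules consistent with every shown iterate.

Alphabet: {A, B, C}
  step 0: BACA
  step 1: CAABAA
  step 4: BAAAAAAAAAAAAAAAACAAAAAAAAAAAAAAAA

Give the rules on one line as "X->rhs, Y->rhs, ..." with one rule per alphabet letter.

A->AA, B->C, C->B

  step 0 ⇒ step 1: BACA ⇒ C·AA·B·AA
    A ↦ AA
    B ↦ C
    C ↦ B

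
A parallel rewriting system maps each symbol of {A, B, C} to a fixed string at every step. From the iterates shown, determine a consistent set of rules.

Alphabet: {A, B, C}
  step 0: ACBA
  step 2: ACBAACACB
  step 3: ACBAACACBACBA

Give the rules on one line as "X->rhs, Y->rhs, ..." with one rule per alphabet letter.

  step 2 ⇒ step 3: ACBAACACB ⇒ AC·B·A·AC·AC·B·AC·B·A
    A ↦ AC
    B ↦ A
    C ↦ B

A->AC, B->A, C->B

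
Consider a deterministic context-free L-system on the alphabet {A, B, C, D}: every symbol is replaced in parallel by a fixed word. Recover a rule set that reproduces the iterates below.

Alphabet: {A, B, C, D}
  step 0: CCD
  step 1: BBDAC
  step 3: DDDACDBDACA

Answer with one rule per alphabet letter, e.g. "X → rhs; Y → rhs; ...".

  step 0 ⇒ step 1: CCD ⇒ B·B·DAC
    C ↦ B
    D ↦ DAC
    A ↦ D  (constrained at step 1)
    B ↦ A  (constrained at step 1)

A->D, B->A, C->B, D->DAC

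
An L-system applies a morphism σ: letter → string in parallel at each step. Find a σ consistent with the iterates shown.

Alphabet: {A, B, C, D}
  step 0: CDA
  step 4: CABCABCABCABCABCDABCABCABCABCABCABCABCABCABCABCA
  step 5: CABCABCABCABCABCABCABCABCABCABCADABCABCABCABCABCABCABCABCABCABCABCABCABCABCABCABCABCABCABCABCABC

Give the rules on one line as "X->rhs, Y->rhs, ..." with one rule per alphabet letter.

  step 4 ⇒ step 5: CABCABCABCABCABCDABCABCABCABCABCABCABCABCABCABCA ⇒ CA·BC·AB·CA·BC·AB·CA·BC·AB·CA·BC·AB·CA·BC·AB·CA·DA·BC·AB·CA·BC·AB·CA·BC·AB·CA·BC·AB·CA·BC·AB·CA·BC·AB·CA·BC·AB·CA·BC·AB·CA·BC·AB·CA·BC·AB·CA·BC
    A ↦ BC
    B ↦ AB
    C ↦ CA
    D ↦ DA

A->BC, B->AB, C->CA, D->DA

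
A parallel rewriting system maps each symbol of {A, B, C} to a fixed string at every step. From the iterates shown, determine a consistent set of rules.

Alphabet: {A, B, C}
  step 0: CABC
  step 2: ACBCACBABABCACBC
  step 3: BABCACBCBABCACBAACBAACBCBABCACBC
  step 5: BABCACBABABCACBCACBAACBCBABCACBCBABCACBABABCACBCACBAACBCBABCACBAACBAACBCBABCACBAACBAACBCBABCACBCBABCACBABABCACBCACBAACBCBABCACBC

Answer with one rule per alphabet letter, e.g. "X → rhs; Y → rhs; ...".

A->BA, B->AC, C->BC

  step 2 ⇒ step 3: ACBCACBABABCACBC ⇒ BA·BC·AC·BC·BA·BC·AC·BA·AC·BA·AC·BC·BA·BC·AC·BC
    A ↦ BA
    B ↦ AC
    C ↦ BC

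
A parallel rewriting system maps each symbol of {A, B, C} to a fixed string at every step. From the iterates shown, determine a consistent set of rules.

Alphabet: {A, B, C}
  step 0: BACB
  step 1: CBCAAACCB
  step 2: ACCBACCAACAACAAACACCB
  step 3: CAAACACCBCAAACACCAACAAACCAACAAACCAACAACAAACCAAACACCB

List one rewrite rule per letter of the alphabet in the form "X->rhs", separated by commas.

A->CAA, B->CB, C->AC

  step 2 ⇒ step 3: ACCBACCAACAACAAACACCB ⇒ CAA·AC·AC·CB·CAA·AC·AC·CAA·CAA·AC·CAA·CAA·AC·CAA·CAA·CAA·AC·CAA·AC·AC·CB
    A ↦ CAA
    B ↦ CB
    C ↦ AC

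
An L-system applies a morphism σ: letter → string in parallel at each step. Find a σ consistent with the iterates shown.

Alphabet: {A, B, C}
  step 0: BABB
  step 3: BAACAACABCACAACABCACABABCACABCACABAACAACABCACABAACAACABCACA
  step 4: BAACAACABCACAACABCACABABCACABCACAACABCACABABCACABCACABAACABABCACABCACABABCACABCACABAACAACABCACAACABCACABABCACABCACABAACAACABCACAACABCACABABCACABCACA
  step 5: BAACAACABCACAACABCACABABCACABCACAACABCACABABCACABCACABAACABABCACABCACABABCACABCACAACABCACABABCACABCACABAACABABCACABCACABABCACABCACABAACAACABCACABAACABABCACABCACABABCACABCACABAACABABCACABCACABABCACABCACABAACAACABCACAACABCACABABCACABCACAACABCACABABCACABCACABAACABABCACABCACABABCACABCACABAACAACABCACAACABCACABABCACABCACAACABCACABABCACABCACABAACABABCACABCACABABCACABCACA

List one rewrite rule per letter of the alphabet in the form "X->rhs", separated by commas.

A->ACA, B->BA, C->BC

  step 4 ⇒ step 5: BAACAACABCACAACABCACABABCACABCACAACABCACABABCACABCACABAACABABCACABCACABABCACABCACABAACAACABCACAACABCACABABCACABCACABAACAACABCACAACABCACABABCACABCACA ⇒ BA·ACA·ACA·BC·ACA·ACA·BC·ACA·BA·BC·ACA·BC·ACA·ACA·BC·ACA·BA·BC·ACA·BC·ACA·BA·ACA·BA·BC·ACA·BC·ACA·BA·BC·ACA·BC·ACA·ACA·BC·ACA·BA·BC·ACA·BC·ACA·BA·ACA·BA·BC·ACA·BC·ACA·BA·BC·ACA·BC·ACA·BA·ACA·ACA·BC·ACA·BA·ACA·BA·BC·ACA·BC·ACA·BA·BC·ACA·BC·ACA·BA·ACA·BA·BC·ACA·BC·ACA·BA·BC·ACA·BC·ACA·BA·ACA·ACA·BC·ACA·ACA·BC·ACA·BA·BC·ACA·BC·ACA·ACA·BC·ACA·BA·BC·ACA·BC·ACA·BA·ACA·BA·BC·ACA·BC·ACA·BA·BC·ACA·BC·ACA·BA·ACA·ACA·BC·ACA·ACA·BC·ACA·BA·BC·ACA·BC·ACA·ACA·BC·ACA·BA·BC·ACA·BC·ACA·BA·ACA·BA·BC·ACA·BC·ACA·BA·BC·ACA·BC·ACA
    A ↦ ACA
    B ↦ BA
    C ↦ BC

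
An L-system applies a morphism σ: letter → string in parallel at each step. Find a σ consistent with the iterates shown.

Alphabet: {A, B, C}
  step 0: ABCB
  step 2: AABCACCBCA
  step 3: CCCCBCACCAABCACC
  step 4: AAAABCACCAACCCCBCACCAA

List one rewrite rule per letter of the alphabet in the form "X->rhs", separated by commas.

  step 3 ⇒ step 4: CCCCBCACCAABCACC ⇒ A·A·A·A·BC·A·CC·A·A·CC·CC·BC·A·CC·A·A
    A ↦ CC
    B ↦ BC
    C ↦ A

A->CC, B->BC, C->A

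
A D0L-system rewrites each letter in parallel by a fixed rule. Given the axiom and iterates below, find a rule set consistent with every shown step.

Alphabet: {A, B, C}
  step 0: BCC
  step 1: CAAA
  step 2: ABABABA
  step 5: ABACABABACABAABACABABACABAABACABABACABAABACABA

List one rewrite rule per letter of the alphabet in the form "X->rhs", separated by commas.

A->BA, B->CA, C->A

  step 1 ⇒ step 2: CAAA ⇒ A·BA·BA·BA
    A ↦ BA
    C ↦ A
  step 0 ⇒ step 1: BCC ⇒ CA·A·A
    B ↦ CA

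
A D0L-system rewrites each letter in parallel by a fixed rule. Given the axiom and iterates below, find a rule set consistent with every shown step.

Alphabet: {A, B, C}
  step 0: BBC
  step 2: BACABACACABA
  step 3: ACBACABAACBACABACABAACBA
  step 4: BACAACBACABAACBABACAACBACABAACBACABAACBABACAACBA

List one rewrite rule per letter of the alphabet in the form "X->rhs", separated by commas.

A->BA, B->AC, C->CA

  step 3 ⇒ step 4: ACBACABAACBACABACABAACBA ⇒ BA·CA·AC·BA·CA·BA·AC·BA·BA·CA·AC·BA·CA·BA·AC·BA·CA·BA·AC·BA·BA·CA·AC·BA
    A ↦ BA
    B ↦ AC
    C ↦ CA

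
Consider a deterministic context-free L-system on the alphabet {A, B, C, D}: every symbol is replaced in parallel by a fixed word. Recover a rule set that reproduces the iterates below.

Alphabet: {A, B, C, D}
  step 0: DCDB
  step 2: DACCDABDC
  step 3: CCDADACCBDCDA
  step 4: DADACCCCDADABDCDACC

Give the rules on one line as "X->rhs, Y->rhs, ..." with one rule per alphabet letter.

A->C, B->BD, C->DA, D->C

  step 3 ⇒ step 4: CCDADACCBDCDA ⇒ DA·DA·C·C·C·C·DA·DA·BD·C·DA·C·C
    A ↦ C
    B ↦ BD
    C ↦ DA
    D ↦ C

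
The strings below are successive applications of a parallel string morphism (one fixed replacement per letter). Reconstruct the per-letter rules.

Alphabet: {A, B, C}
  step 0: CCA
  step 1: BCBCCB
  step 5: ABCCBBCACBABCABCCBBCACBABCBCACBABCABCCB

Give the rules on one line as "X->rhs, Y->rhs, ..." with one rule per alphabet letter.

  step 0 ⇒ step 1: CCA ⇒ BC·BC·CB
    A ↦ CB
    C ↦ BC
    B ↦ A  (constrained at step 1)

A->CB, B->A, C->BC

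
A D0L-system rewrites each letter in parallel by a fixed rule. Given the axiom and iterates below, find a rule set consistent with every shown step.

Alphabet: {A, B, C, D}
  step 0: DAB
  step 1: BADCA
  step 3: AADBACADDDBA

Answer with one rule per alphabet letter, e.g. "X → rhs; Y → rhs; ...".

A->D, B->CA, C->AA, D->BA

  step 0 ⇒ step 1: DAB ⇒ BA·D·CA
    A ↦ D
    B ↦ CA
    D ↦ BA
    C ↦ AA  (constrained at step 1)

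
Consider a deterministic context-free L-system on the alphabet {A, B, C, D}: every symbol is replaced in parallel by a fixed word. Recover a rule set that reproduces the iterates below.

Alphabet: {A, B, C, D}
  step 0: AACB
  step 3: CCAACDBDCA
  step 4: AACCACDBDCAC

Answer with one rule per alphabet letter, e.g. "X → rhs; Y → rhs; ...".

  step 3 ⇒ step 4: CCAACDBDCA ⇒ A·A·C·C·A·C·DBD·C·A·C
    A ↦ C
    B ↦ DBD
    C ↦ A
    D ↦ C

A->C, B->DBD, C->A, D->C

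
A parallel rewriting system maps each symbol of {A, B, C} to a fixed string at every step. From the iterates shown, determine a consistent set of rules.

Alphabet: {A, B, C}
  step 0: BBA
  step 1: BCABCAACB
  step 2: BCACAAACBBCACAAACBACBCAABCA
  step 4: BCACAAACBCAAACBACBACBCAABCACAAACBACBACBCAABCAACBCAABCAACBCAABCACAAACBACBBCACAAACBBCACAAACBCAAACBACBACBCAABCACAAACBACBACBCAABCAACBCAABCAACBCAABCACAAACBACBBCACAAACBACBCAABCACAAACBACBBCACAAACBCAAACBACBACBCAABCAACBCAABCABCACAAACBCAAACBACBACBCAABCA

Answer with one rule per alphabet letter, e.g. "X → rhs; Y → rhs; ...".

  step 1 ⇒ step 2: BCABCAACB ⇒ BCA·CAA·ACB·BCA·CAA·ACB·ACB·CAA·BCA
    A ↦ ACB
    B ↦ BCA
    C ↦ CAA

A->ACB, B->BCA, C->CAA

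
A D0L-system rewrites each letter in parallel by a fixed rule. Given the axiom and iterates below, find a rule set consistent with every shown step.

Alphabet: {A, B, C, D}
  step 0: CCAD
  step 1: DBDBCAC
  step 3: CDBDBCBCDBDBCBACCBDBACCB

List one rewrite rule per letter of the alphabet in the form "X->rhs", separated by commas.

  step 0 ⇒ step 1: CCAD ⇒ DB·DB·C·AC
    A ↦ C
    C ↦ DB
    D ↦ AC
    B ↦ CB  (constrained at step 1)

A->C, B->CB, C->DB, D->AC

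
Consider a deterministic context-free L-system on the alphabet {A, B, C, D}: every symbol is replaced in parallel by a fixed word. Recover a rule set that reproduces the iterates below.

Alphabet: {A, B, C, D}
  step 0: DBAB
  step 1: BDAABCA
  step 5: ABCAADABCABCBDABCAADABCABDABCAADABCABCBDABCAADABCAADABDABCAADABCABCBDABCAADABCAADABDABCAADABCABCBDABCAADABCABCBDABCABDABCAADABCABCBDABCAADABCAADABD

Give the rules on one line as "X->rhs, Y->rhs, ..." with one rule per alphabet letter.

  step 0 ⇒ step 1: DBAB ⇒ BD·A·ABC·A
    A ↦ ABC
    B ↦ A
    D ↦ BD
    C ↦ AD  (constrained at step 1)

A->ABC, B->A, C->AD, D->BD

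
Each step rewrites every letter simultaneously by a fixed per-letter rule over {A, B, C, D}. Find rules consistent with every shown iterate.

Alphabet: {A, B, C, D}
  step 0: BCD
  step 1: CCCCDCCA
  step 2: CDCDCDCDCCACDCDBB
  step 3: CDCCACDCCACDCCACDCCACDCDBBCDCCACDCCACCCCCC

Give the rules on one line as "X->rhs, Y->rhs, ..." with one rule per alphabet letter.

A->BB, B->CCC, C->CD, D->CCA

  step 2 ⇒ step 3: CDCDCDCDCCACDCDBB ⇒ CD·CCA·CD·CCA·CD·CCA·CD·CCA·CD·CD·BB·CD·CCA·CD·CCA·CCC·CCC
    A ↦ BB
    B ↦ CCC
    C ↦ CD
    D ↦ CCA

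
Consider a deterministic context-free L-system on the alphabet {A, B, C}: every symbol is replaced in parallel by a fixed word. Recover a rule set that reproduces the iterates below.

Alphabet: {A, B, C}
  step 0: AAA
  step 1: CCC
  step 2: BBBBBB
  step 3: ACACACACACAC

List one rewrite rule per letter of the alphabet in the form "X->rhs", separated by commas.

A->C, B->AC, C->BB

  step 2 ⇒ step 3: BBBBBB ⇒ AC·AC·AC·AC·AC·AC
    B ↦ AC
  step 0 ⇒ step 1: AAA ⇒ C·C·C
    A ↦ C
  step 1 ⇒ step 2: CCC ⇒ BB·BB·BB
    C ↦ BB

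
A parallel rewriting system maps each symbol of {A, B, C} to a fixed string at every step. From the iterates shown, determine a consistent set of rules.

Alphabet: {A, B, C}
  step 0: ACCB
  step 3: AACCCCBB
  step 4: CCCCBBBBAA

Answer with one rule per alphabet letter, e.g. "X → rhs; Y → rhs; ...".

A->CC, B->A, C->B

  step 3 ⇒ step 4: AACCCCBB ⇒ CC·CC·B·B·B·B·A·A
    A ↦ CC
    B ↦ A
    C ↦ B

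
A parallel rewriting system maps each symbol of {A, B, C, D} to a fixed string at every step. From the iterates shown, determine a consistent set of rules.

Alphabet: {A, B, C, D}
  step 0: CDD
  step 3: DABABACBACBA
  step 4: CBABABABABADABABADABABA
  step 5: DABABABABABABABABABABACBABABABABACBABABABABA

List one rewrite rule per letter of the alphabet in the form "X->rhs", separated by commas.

  step 4 ⇒ step 5: CBABABABABADABABADABABA ⇒ DA·BA·BA·BA·BA·BA·BA·BA·BA·BA·BA·C·BA·BA·BA·BA·BA·C·BA·BA·BA·BA·BA
    A ↦ BA
    B ↦ BA
    C ↦ DA
    D ↦ C

A->BA, B->BA, C->DA, D->C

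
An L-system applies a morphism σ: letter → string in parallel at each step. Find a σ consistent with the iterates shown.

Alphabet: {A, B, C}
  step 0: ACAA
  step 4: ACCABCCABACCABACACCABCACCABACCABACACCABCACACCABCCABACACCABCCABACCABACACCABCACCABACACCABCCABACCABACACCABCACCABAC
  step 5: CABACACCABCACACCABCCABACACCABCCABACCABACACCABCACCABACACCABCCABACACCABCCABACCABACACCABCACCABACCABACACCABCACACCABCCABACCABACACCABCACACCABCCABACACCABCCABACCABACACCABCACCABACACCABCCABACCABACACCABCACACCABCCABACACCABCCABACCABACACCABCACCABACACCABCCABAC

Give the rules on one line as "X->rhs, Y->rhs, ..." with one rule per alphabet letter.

A->CAB, B->C, C->AC

  step 4 ⇒ step 5: ACCABCCABACCABACACCABCACCABACCABACACCABCACACCABCCABACACCABCCABACCABACACCABCACCABACACCABCCABACCABACACCABCACCABAC ⇒ CAB·AC·AC·CAB·C·AC·AC·CAB·C·CAB·AC·AC·CAB·C·CAB·AC·CAB·AC·AC·CAB·C·AC·CAB·AC·AC·CAB·C·CAB·AC·AC·CAB·C·CAB·AC·CAB·AC·AC·CAB·C·AC·CAB·AC·CAB·AC·AC·CAB·C·AC·AC·CAB·C·CAB·AC·CAB·AC·AC·CAB·C·AC·AC·CAB·C·CAB·AC·AC·CAB·C·CAB·AC·CAB·AC·AC·CAB·C·AC·CAB·AC·AC·CAB·C·CAB·AC·CAB·AC·AC·CAB·C·AC·AC·CAB·C·CAB·AC·AC·CAB·C·CAB·AC·CAB·AC·AC·CAB·C·AC·CAB·AC·AC·CAB·C·CAB·AC
    A ↦ CAB
    B ↦ C
    C ↦ AC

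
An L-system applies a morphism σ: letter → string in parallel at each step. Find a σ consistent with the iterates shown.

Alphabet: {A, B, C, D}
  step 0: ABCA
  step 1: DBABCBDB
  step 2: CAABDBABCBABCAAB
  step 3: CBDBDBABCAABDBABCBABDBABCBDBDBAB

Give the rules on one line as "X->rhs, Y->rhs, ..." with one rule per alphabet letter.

A->DB, B->AB, C->CB, D->CA

  step 2 ⇒ step 3: CAABDBABCBABCAAB ⇒ CB·DB·DB·AB·CA·AB·DB·AB·CB·AB·DB·AB·CB·DB·DB·AB
    A ↦ DB
    B ↦ AB
    C ↦ CB
    D ↦ CA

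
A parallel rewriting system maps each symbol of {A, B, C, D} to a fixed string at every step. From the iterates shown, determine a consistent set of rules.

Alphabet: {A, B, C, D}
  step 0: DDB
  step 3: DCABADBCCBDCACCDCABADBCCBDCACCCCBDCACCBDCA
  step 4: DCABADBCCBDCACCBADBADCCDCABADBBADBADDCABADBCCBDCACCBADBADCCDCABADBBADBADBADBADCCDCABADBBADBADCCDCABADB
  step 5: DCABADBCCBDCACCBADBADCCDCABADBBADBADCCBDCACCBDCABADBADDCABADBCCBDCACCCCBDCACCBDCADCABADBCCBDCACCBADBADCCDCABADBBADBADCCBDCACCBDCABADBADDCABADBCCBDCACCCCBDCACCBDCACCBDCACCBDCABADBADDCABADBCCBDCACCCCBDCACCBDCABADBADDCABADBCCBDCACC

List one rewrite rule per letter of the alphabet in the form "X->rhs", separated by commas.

  step 4 ⇒ step 5: DCABADBCCBDCACCBADBADCCDCABADBBADBADDCABADBCCBDCACCBADBADCCDCABADBBADBADBADBADCCDCABADBBADBADCCDCABADB ⇒ DCA·BAD·B·CC·B·DCA·CC·BAD·BAD·CC·DCA·BAD·B·BAD·BAD·CC·B·DCA·CC·B·DCA·BAD·BAD·DCA·BAD·B·CC·B·DCA·CC·CC·B·DCA·CC·B·DCA·DCA·BAD·B·CC·B·DCA·CC·BAD·BAD·CC·DCA·BAD·B·BAD·BAD·CC·B·DCA·CC·B·DCA·BAD·BAD·DCA·BAD·B·CC·B·DCA·CC·CC·B·DCA·CC·B·DCA·CC·B·DCA·CC·B·DCA·BAD·BAD·DCA·BAD·B·CC·B·DCA·CC·CC·B·DCA·CC·B·DCA·BAD·BAD·DCA·BAD·B·CC·B·DCA·CC
    A ↦ B
    B ↦ CC
    C ↦ BAD
    D ↦ DCA

A->B, B->CC, C->BAD, D->DCA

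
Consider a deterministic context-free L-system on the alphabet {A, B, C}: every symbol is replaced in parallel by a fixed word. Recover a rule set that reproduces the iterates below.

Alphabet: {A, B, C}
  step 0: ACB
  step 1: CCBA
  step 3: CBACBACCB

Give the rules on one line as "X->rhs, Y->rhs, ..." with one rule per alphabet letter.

  step 0 ⇒ step 1: ACB ⇒ C·CB·A
    A ↦ C
    B ↦ A
    C ↦ CB

A->C, B->A, C->CB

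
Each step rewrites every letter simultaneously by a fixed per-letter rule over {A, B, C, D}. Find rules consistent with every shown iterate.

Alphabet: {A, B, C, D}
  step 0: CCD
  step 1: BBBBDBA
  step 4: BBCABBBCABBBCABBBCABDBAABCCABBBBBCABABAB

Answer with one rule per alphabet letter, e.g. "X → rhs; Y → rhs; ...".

  step 0 ⇒ step 1: CCD ⇒ BB·BB·DBA
    C ↦ BB
    D ↦ DBA
    A ↦ C  (constrained at step 1)
    B ↦ AB  (constrained at step 1)

A->C, B->AB, C->BB, D->DBA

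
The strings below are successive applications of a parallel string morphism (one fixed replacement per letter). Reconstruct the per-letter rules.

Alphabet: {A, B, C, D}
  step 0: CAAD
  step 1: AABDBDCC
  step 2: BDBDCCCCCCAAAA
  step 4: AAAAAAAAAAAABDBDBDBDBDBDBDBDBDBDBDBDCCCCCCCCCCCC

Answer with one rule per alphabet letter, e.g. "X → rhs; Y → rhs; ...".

A->BD, B->C, C->AA, D->CC

  step 1 ⇒ step 2: AABDBDCC ⇒ BD·BD·C·CC·C·CC·AA·AA
    A ↦ BD
    B ↦ C
    C ↦ AA
    D ↦ CC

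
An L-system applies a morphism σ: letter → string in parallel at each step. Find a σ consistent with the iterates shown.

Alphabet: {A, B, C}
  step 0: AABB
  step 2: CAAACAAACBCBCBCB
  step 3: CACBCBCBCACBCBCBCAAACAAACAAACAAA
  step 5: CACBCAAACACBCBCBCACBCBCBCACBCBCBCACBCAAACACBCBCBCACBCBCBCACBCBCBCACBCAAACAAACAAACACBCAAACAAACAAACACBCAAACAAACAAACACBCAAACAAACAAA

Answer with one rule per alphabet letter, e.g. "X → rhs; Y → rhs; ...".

A->CB, B->AA, C->CA

  step 2 ⇒ step 3: CAAACAAACBCBCBCB ⇒ CA·CB·CB·CB·CA·CB·CB·CB·CA·AA·CA·AA·CA·AA·CA·AA
    A ↦ CB
    B ↦ AA
    C ↦ CA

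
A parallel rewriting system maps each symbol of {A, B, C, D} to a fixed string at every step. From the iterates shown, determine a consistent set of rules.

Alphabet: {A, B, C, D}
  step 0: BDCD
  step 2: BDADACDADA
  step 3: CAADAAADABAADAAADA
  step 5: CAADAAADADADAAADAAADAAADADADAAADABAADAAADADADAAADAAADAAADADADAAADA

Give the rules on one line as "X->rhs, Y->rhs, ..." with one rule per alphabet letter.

A->DA, B->C, C->B, D->AA

  step 2 ⇒ step 3: BDADACDADA ⇒ C·AA·DA·AA·DA·B·AA·DA·AA·DA
    A ↦ DA
    B ↦ C
    C ↦ B
    D ↦ AA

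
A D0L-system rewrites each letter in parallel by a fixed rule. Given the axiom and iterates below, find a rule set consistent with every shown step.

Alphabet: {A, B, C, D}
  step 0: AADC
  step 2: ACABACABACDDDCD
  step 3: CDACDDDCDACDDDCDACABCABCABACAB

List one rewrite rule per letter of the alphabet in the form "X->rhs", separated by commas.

A->CD, B->DD, C->A, D->CAB

  step 2 ⇒ step 3: ACABACABACDDDCD ⇒ CD·A·CD·DD·CD·A·CD·DD·CD·A·CAB·CAB·CAB·A·CAB
    A ↦ CD
    B ↦ DD
    C ↦ A
    D ↦ CAB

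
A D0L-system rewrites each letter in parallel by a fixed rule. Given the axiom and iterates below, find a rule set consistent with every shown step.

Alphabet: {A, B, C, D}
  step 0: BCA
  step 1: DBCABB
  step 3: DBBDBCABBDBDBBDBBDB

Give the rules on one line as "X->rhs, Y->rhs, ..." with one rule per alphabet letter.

A->B, B->DB, C->CAB, D->B

  step 0 ⇒ step 1: BCA ⇒ DB·CAB·B
    A ↦ B
    B ↦ DB
    C ↦ CAB
    D ↦ B  (constrained at step 1)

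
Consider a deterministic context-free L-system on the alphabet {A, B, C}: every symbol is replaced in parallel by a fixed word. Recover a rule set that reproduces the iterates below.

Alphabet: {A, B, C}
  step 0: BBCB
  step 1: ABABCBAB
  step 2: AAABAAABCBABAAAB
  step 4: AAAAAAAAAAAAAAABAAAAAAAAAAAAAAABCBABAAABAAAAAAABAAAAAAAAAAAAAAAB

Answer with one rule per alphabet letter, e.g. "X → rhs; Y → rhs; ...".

A->AA, B->AB, C->CB

  step 1 ⇒ step 2: ABABCBAB ⇒ AA·AB·AA·AB·CB·AB·AA·AB
    A ↦ AA
    B ↦ AB
    C ↦ CB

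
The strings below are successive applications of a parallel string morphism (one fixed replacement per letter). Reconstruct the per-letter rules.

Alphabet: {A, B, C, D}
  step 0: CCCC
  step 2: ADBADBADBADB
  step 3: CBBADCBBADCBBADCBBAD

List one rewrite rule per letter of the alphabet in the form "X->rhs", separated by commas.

A->CB, B->AD, C->BD, D->B

  step 2 ⇒ step 3: ADBADBADBADB ⇒ CB·B·AD·CB·B·AD·CB·B·AD·CB·B·AD
    A ↦ CB
    B ↦ AD
    D ↦ B
    C ↦ BD  (constrained at step 0)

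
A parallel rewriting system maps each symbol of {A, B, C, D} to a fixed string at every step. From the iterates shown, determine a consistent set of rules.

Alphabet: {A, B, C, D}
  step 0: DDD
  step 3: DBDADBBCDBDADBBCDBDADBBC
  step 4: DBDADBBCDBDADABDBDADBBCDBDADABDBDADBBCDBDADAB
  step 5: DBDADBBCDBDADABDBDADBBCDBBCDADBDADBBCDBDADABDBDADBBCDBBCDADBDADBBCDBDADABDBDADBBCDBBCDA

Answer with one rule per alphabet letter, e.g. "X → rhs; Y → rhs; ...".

  step 4 ⇒ step 5: DBDADBBCDBDADABDBDADBBCDBDADABDBDADBBCDBDADAB ⇒ DB·DA·DB·BC·DB·DA·DA·B·DB·DA·DB·BC·DB·BC·DA·DB·DA·DB·BC·DB·DA·DA·B·DB·DA·DB·BC·DB·BC·DA·DB·DA·DB·BC·DB·DA·DA·B·DB·DA·DB·BC·DB·BC·DA
    A ↦ BC
    B ↦ DA
    C ↦ B
    D ↦ DB

A->BC, B->DA, C->B, D->DB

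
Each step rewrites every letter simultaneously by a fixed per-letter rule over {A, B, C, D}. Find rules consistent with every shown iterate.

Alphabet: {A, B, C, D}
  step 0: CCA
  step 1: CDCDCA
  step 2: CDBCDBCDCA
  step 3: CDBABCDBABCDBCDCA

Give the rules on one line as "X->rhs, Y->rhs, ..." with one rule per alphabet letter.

  step 2 ⇒ step 3: CDBCDBCDCA ⇒ CD·B·AB·CD·B·AB·CD·B·CD·CA
    A ↦ CA
    B ↦ AB
    C ↦ CD
    D ↦ B

A->CA, B->AB, C->CD, D->B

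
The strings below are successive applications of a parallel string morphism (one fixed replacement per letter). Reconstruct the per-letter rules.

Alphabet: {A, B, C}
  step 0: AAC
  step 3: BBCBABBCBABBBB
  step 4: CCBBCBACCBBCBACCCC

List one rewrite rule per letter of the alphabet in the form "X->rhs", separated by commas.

A->BA, B->C, C->BB

  step 3 ⇒ step 4: BBCBABBCBABBBB ⇒ C·C·BB·C·BA·C·C·BB·C·BA·C·C·C·C
    A ↦ BA
    B ↦ C
    C ↦ BB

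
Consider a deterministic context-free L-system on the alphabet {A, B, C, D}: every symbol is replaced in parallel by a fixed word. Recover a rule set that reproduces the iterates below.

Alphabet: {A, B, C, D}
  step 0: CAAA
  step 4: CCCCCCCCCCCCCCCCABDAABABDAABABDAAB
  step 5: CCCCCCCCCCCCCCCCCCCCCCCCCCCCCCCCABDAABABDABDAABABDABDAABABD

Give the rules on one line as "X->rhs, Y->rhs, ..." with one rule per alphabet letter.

  step 4 ⇒ step 5: CCCCCCCCCCCCCCCCABDAABABDAABABDAAB ⇒ CC·CC·CC·CC·CC·CC·CC·CC·CC·CC·CC·CC·CC·CC·CC·CC·AB·D·A·AB·AB·D·AB·D·A·AB·AB·D·AB·D·A·AB·AB·D
    A ↦ AB
    B ↦ D
    C ↦ CC
    D ↦ A

A->AB, B->D, C->CC, D->A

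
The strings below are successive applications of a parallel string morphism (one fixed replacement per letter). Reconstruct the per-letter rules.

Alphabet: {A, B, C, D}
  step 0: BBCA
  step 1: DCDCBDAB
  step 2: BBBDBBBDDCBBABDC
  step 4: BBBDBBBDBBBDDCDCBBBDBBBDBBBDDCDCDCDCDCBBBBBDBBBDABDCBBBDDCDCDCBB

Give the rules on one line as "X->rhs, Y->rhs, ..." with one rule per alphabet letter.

  step 1 ⇒ step 2: DCDCBDAB ⇒ BB·BD·BB·BD·DC·BB·AB·DC
    A ↦ AB
    B ↦ DC
    C ↦ BD
    D ↦ BB

A->AB, B->DC, C->BD, D->BB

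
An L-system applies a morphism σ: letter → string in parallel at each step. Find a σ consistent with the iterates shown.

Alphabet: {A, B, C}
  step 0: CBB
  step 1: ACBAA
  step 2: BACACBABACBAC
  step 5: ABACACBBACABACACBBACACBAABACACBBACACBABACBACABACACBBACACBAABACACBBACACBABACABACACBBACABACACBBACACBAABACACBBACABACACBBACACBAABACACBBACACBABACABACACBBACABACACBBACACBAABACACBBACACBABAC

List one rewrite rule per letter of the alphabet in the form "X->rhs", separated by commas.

  step 1 ⇒ step 2: ACBAA ⇒ BAC·ACB·A·BAC·BAC
    A ↦ BAC
    B ↦ A
    C ↦ ACB

A->BAC, B->A, C->ACB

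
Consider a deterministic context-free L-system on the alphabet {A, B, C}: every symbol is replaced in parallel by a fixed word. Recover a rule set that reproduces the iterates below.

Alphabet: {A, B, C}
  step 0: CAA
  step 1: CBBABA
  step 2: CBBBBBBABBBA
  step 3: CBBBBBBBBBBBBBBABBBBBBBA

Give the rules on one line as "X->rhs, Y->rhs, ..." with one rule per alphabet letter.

  step 2 ⇒ step 3: CBBBBBBABBBA ⇒ CB·BB·BB·BB·BB·BB·BB·BA·BB·BB·BB·BA
    A ↦ BA
    B ↦ BB
    C ↦ CB

A->BA, B->BB, C->CB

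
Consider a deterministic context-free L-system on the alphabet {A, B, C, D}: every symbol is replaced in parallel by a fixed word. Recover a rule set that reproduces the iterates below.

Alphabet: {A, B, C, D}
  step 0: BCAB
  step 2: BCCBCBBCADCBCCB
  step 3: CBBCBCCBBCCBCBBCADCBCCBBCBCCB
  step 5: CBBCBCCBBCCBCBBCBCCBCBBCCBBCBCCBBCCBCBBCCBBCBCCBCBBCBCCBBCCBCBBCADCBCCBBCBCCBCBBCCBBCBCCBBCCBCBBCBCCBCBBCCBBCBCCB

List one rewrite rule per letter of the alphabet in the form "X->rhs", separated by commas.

  step 2 ⇒ step 3: BCCBCBBCADCBCCB ⇒ CB·BC·BC·CB·BC·CB·CB·BC·AD·C·BC·CB·BC·BC·CB
    A ↦ AD
    B ↦ CB
    C ↦ BC
    D ↦ C

A->AD, B->CB, C->BC, D->C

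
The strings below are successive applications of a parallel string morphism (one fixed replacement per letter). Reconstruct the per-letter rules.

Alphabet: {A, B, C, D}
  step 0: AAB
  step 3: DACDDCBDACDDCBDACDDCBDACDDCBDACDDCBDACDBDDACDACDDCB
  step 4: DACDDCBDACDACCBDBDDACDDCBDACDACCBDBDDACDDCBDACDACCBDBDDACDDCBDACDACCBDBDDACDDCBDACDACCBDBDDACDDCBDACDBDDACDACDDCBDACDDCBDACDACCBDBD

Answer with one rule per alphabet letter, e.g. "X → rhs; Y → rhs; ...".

A->DD, B->DBD, C->CB, D->DAC

  step 3 ⇒ step 4: DACDDCBDACDDCBDACDDCBDACDDCBDACDDCBDACDBDDACDACDDCB ⇒ DAC·DD·CB·DAC·DAC·CB·DBD·DAC·DD·CB·DAC·DAC·CB·DBD·DAC·DD·CB·DAC·DAC·CB·DBD·DAC·DD·CB·DAC·DAC·CB·DBD·DAC·DD·CB·DAC·DAC·CB·DBD·DAC·DD·CB·DAC·DBD·DAC·DAC·DD·CB·DAC·DD·CB·DAC·DAC·CB·DBD
    A ↦ DD
    B ↦ DBD
    C ↦ CB
    D ↦ DAC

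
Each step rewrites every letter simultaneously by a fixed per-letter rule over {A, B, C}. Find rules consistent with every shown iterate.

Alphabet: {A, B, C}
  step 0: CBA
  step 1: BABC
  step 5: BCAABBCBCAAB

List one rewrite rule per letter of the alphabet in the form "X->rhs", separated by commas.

  step 0 ⇒ step 1: CBA ⇒ B·A·BC
    A ↦ BC
    B ↦ A
    C ↦ B

A->BC, B->A, C->B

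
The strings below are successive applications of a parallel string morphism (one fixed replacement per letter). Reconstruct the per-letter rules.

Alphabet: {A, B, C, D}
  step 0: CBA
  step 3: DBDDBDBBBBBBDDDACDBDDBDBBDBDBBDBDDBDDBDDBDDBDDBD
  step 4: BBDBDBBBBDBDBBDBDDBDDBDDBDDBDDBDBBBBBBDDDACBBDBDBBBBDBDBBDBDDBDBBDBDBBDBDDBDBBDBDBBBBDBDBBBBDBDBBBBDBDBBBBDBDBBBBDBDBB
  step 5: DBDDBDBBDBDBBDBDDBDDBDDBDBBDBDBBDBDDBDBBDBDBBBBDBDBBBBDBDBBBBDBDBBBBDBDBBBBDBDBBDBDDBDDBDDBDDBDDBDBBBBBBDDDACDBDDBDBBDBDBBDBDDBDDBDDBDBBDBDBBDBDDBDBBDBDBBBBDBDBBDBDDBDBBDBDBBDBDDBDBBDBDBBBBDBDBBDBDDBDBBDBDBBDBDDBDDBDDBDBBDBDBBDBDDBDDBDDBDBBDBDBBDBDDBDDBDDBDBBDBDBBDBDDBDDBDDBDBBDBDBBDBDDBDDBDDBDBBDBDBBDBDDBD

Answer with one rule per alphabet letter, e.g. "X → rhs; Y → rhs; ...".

A->DD, B->DBD, C->DAC, D->BB

  step 4 ⇒ step 5: BBDBDBBBBDBDBBDBDDBDDBDDBDDBDDBDBBBBBBDDDACBBDBDBBBBDBDBBDBDDBDBBDBDBBDBDDBDBBDBDBBBBDBDBBBBDBDBBBBDBDBBBBDBDBBBBDBDBB ⇒ DBD·DBD·BB·DBD·BB·DBD·DBD·DBD·DBD·BB·DBD·BB·DBD·DBD·BB·DBD·BB·BB·DBD·BB·BB·DBD·BB·BB·DBD·BB·BB·DBD·BB·BB·DBD·BB·DBD·DBD·DBD·DBD·DBD·DBD·BB·BB·BB·DD·DAC·DBD·DBD·BB·DBD·BB·DBD·DBD·DBD·DBD·BB·DBD·BB·DBD·DBD·BB·DBD·BB·BB·DBD·BB·DBD·DBD·BB·DBD·BB·DBD·DBD·BB·DBD·BB·BB·DBD·BB·DBD·DBD·BB·DBD·BB·DBD·DBD·DBD·DBD·BB·DBD·BB·DBD·DBD·DBD·DBD·BB·DBD·BB·DBD·DBD·DBD·DBD·BB·DBD·BB·DBD·DBD·DBD·DBD·BB·DBD·BB·DBD·DBD·DBD·DBD·BB·DBD·BB·DBD·DBD
    A ↦ DD
    B ↦ DBD
    C ↦ DAC
    D ↦ BB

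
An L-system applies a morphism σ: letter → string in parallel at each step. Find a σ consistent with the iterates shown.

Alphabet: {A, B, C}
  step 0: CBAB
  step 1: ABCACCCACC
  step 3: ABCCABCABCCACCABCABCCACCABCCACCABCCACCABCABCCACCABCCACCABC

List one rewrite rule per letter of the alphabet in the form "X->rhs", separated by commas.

  step 0 ⇒ step 1: CBAB ⇒ ABC·ACC·C·ACC
    A ↦ C
    B ↦ ACC
    C ↦ ABC

A->C, B->ACC, C->ABC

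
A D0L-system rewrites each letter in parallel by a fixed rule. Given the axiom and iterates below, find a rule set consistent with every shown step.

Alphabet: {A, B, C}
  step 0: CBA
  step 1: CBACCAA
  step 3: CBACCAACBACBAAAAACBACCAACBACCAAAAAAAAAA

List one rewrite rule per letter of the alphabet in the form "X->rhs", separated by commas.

  step 0 ⇒ step 1: CBA ⇒ CBA·CC·AA
    A ↦ AA
    B ↦ CC
    C ↦ CBA

A->AA, B->CC, C->CBA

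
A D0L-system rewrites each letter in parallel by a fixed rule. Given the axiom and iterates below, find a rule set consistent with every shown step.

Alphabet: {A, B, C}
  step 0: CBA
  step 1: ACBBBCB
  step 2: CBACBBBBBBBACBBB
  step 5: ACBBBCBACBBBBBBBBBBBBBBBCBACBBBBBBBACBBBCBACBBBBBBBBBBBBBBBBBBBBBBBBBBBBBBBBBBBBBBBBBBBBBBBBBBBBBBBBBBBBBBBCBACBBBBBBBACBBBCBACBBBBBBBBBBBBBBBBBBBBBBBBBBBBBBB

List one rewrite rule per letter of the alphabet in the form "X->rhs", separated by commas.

  step 1 ⇒ step 2: ACBBBCB ⇒ CB·ACB·BB·BB·BB·ACB·BB
    A ↦ CB
    B ↦ BB
    C ↦ ACB

A->CB, B->BB, C->ACB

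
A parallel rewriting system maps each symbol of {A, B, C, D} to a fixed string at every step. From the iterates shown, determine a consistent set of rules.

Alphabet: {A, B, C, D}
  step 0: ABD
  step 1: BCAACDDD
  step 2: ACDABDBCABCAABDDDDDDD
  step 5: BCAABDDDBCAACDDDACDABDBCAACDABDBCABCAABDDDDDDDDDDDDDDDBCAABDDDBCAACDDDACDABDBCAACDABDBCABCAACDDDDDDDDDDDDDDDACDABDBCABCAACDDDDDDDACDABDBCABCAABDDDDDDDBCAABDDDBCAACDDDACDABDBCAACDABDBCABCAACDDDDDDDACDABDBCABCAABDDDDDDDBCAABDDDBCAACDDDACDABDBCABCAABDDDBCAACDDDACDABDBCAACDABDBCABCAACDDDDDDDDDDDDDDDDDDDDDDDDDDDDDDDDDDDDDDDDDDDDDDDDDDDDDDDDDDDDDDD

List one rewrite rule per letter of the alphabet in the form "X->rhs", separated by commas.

A->BCA, B->ACD, C->ABD, D->DD

  step 1 ⇒ step 2: BCAACDDD ⇒ ACD·ABD·BCA·BCA·ABD·DD·DD·DD
    A ↦ BCA
    B ↦ ACD
    C ↦ ABD
    D ↦ DD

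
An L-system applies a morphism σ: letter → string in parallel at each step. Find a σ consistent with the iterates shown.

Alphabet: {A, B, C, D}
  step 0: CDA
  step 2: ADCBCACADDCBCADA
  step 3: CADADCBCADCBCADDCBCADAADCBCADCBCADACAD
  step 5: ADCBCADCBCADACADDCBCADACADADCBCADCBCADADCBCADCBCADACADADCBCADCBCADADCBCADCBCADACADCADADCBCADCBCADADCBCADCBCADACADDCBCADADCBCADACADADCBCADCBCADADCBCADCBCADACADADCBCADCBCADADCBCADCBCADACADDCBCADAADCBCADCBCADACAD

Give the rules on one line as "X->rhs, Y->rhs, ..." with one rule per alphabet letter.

A->CAD, B->CA, C->DCB, D->A

  step 2 ⇒ step 3: ADCBCACADDCBCADA ⇒ CAD·A·DCB·CA·DCB·CAD·DCB·CAD·A·A·DCB·CA·DCB·CAD·A·CAD
    A ↦ CAD
    B ↦ CA
    C ↦ DCB
    D ↦ A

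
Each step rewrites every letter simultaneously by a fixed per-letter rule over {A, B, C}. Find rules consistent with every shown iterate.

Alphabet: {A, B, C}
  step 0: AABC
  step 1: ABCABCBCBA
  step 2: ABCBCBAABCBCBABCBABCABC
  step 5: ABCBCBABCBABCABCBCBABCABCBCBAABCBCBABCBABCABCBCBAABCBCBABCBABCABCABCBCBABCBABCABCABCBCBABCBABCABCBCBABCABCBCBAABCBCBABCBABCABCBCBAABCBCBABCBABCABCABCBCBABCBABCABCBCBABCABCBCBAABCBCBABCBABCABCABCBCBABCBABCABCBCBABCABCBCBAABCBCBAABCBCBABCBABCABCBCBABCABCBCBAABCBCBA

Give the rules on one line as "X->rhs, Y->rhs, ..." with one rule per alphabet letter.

  step 1 ⇒ step 2: ABCABCBCBA ⇒ ABC·BC·BA·ABC·BC·BA·BC·BA·BC·ABC
    A ↦ ABC
    B ↦ BC
    C ↦ BA

A->ABC, B->BC, C->BA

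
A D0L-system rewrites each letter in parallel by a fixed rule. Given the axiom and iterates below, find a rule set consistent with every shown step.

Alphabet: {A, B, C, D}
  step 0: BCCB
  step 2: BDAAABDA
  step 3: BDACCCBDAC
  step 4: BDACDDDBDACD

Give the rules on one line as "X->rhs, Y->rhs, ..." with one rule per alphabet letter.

A->C, B->BD, C->D, D->A

  step 3 ⇒ step 4: BDACCCBDAC ⇒ BD·A·C·D·D·D·BD·A·C·D
    A ↦ C
    B ↦ BD
    C ↦ D
    D ↦ A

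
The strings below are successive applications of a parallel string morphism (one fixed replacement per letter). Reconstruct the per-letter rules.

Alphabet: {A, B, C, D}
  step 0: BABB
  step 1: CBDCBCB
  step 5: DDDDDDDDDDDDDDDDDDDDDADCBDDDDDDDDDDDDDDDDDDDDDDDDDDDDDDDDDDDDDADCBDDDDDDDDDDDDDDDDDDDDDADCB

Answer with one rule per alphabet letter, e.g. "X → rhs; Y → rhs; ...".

  step 0 ⇒ step 1: BABB ⇒ CB·D·CB·CB
    A ↦ D
    B ↦ CB
    C ↦ AD  (constrained at step 1)
    D ↦ DD  (constrained at step 1)

A->D, B->CB, C->AD, D->DD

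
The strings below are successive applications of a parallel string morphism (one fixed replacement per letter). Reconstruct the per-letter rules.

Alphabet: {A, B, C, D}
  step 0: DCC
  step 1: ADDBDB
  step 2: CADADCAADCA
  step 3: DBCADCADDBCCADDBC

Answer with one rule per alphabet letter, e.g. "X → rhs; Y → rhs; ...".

A->C, B->CA, C->DB, D->AD

  step 2 ⇒ step 3: CADADCAADCA ⇒ DB·C·AD·C·AD·DB·C·C·AD·DB·C
    A ↦ C
    C ↦ DB
    D ↦ AD
  step 1 ⇒ step 2: ADDBDB ⇒ C·AD·AD·CA·AD·CA
    B ↦ CA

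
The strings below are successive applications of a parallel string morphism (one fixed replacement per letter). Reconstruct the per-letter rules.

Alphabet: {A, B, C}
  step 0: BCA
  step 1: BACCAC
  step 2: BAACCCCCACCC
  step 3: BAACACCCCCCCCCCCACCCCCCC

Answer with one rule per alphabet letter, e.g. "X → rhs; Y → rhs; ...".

  step 2 ⇒ step 3: BAACCCCCACCC ⇒ BA·AC·AC·CC·CC·CC·CC·CC·AC·CC·CC·CC
    A ↦ AC
    B ↦ BA
    C ↦ CC

A->AC, B->BA, C->CC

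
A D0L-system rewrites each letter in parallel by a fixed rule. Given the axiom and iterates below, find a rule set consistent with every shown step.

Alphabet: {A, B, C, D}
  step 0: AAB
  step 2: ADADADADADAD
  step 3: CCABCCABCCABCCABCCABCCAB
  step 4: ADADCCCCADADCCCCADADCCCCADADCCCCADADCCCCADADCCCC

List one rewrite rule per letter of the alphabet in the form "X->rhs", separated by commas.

A->CC, B->CC, C->AD, D->AB

  step 3 ⇒ step 4: CCABCCABCCABCCABCCABCCAB ⇒ AD·AD·CC·CC·AD·AD·CC·CC·AD·AD·CC·CC·AD·AD·CC·CC·AD·AD·CC·CC·AD·AD·CC·CC
    A ↦ CC
    B ↦ CC
    C ↦ AD
  step 2 ⇒ step 3: ADADADADADAD ⇒ CC·AB·CC·AB·CC·AB·CC·AB·CC·AB·CC·AB
    D ↦ AB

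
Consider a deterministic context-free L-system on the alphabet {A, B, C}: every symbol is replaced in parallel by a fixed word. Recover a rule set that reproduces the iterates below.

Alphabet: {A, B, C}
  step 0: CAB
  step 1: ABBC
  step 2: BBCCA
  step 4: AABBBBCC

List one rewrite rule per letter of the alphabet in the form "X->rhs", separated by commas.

  step 1 ⇒ step 2: ABBC ⇒ BB·C·C·A
    A ↦ BB
    B ↦ C
    C ↦ A

A->BB, B->C, C->A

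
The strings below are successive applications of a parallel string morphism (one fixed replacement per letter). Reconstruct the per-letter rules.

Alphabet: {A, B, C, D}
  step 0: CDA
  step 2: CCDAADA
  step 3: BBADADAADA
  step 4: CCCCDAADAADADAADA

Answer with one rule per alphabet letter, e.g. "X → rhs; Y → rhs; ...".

  step 3 ⇒ step 4: BBADADAADA ⇒ CC·CC·DA·A·DA·A·DA·DA·A·DA
    A ↦ DA
    B ↦ CC
    D ↦ A
  step 2 ⇒ step 3: CCDAADA ⇒ B·B·A·DA·DA·A·DA
    C ↦ B

A->DA, B->CC, C->B, D->A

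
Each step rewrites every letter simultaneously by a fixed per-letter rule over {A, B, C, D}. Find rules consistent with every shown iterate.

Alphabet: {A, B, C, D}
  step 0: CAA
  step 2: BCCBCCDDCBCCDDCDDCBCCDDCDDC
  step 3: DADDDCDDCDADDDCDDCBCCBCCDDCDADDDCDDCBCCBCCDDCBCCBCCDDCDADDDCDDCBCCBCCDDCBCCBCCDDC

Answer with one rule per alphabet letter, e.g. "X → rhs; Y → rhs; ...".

A->DCC, B->DAD, C->DDC, D->BCC

  step 2 ⇒ step 3: BCCBCCDDCBCCDDCDDCBCCDDCDDC ⇒ DAD·DDC·DDC·DAD·DDC·DDC·BCC·BCC·DDC·DAD·DDC·DDC·BCC·BCC·DDC·BCC·BCC·DDC·DAD·DDC·DDC·BCC·BCC·DDC·BCC·BCC·DDC
    B ↦ DAD
    C ↦ DDC
    D ↦ BCC
    A ↦ DCC  (constrained at step 0)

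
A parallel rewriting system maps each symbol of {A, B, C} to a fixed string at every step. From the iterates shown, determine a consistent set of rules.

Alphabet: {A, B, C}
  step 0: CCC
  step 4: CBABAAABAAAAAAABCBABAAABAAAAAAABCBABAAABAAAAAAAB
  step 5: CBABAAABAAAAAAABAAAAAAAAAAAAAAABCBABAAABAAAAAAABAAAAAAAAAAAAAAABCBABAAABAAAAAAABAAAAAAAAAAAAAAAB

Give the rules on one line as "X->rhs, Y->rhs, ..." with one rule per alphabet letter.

  step 4 ⇒ step 5: CBABAAABAAAAAAABCBABAAABAAAAAAABCBABAAABAAAAAAAB ⇒ CB·AB·AA·AB·AA·AA·AA·AB·AA·AA·AA·AA·AA·AA·AA·AB·CB·AB·AA·AB·AA·AA·AA·AB·AA·AA·AA·AA·AA·AA·AA·AB·CB·AB·AA·AB·AA·AA·AA·AB·AA·AA·AA·AA·AA·AA·AA·AB
    A ↦ AA
    B ↦ AB
    C ↦ CB

A->AA, B->AB, C->CB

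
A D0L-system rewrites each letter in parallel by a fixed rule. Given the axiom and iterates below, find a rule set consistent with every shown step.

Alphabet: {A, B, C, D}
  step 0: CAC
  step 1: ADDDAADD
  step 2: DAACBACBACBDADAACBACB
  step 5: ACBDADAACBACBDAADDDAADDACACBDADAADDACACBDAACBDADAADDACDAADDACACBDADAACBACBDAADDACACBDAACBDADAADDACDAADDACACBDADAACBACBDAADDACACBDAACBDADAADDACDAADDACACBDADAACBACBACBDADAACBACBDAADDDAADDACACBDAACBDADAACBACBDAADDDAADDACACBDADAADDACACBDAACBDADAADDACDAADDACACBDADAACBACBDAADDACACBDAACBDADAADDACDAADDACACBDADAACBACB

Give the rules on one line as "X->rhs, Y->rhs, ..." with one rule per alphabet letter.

  step 1 ⇒ step 2: ADDDAADD ⇒ DA·ACB·ACB·ACB·DA·DA·ACB·ACB
    A ↦ DA
    D ↦ ACB
    B ↦ AC  (constrained at step 2)
  step 0 ⇒ step 1: CAC ⇒ ADD·DA·ADD
    C ↦ ADD

A->DA, B->AC, C->ADD, D->ACB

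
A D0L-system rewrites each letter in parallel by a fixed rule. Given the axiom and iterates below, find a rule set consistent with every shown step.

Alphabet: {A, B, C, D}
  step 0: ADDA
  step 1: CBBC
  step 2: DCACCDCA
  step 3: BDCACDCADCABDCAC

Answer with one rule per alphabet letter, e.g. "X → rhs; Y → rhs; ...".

A->C, B->C, C->DCA, D->B

  step 2 ⇒ step 3: DCACCDCA ⇒ B·DCA·C·DCA·DCA·B·DCA·C
    A ↦ C
    C ↦ DCA
    D ↦ B
  step 1 ⇒ step 2: CBBC ⇒ DCA·C·C·DCA
    B ↦ C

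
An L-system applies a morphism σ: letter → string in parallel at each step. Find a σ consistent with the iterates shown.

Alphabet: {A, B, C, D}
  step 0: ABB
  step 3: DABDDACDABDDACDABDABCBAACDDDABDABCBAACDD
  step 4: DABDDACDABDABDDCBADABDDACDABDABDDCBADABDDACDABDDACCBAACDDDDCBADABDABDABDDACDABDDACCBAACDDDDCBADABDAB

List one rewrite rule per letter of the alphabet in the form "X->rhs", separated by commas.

A->DD, B->AC, C->CBA, D->DAB

  step 3 ⇒ step 4: DABDDACDABDDACDABDABCBAACDDDABDABCBAACDD ⇒ DAB·DD·AC·DAB·DAB·DD·CBA·DAB·DD·AC·DAB·DAB·DD·CBA·DAB·DD·AC·DAB·DD·AC·CBA·AC·DD·DD·CBA·DAB·DAB·DAB·DD·AC·DAB·DD·AC·CBA·AC·DD·DD·CBA·DAB·DAB
    A ↦ DD
    B ↦ AC
    C ↦ CBA
    D ↦ DAB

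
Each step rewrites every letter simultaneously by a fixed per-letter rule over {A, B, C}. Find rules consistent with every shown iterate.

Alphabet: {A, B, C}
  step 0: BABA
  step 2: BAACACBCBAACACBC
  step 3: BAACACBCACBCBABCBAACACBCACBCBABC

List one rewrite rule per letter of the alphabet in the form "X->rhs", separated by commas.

A->AC, B->BA, C->BC

  step 2 ⇒ step 3: BAACACBCBAACACBC ⇒ BA·AC·AC·BC·AC·BC·BA·BC·BA·AC·AC·BC·AC·BC·BA·BC
    A ↦ AC
    B ↦ BA
    C ↦ BC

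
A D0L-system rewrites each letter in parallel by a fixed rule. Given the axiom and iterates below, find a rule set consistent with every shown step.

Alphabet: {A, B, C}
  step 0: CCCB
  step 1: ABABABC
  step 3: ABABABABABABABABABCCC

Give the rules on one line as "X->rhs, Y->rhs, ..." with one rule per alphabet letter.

  step 0 ⇒ step 1: CCCB ⇒ AB·AB·AB·C
    B ↦ C
    C ↦ AB
    A ↦ CC  (constrained at step 1)

A->CC, B->C, C->AB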